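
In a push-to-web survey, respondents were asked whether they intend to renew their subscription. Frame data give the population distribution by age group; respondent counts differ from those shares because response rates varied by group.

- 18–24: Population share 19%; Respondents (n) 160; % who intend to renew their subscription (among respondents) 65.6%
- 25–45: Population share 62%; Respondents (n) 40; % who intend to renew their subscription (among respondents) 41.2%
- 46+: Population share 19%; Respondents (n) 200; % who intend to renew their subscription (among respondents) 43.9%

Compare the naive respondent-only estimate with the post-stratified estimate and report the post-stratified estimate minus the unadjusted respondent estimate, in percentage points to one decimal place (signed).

-6.0 percentage points

Naive respondent-only estimate (weights = respondent counts):
  (160/400)×65.6 + (40/400)×41.2 + (200/400)×43.9 = 52.31%
Post-stratifying to population shares instead:
  0.19×65.6 + 0.62×41.2 + 0.19×43.9 = 46.349%
Difference = 46.349 − 52.31 = -5.961 pp.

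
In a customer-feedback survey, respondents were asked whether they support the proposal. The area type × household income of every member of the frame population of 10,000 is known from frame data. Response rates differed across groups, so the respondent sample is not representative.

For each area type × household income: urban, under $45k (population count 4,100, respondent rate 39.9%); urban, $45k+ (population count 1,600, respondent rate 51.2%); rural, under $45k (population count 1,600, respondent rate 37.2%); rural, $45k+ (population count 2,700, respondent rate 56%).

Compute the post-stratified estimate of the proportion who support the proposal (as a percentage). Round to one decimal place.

Each cell contributes population-share × respondent value:
  urban, under $45k: (4,100/10,000) × 39.9 = 16.359
  urban, $45k+: (1,600/10,000) × 51.2 = 8.192
  rural, under $45k: (1,600/10,000) × 37.2 = 5.952
  rural, $45k+: (2,700/10,000) × 56 = 15.12
Post-stratified estimate = 45.623 → 45.6%.

45.6%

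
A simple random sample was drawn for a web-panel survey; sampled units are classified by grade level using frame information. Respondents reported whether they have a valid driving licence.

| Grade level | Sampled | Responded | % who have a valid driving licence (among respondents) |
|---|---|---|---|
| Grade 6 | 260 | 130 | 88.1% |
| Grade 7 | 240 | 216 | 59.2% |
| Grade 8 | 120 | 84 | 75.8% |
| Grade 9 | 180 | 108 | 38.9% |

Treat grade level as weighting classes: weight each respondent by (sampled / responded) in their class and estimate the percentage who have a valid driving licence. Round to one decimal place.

66.5%

Class response rates: Grade 6 130/260 = 50%, Grade 7 216/240 = 90%, Grade 8 84/120 = 70%, Grade 9 108/180 = 60%.
Each respondent's weight = sampled/responded in their class; summing within a class gives n_sampled, so:
  Grade 6: 260 × 88.1 = 22,906
  Grade 7: 240 × 59.2 = 14,208
  Grade 8: 120 × 75.8 = 9096
  Grade 9: 180 × 38.9 = 7002
Adjusted estimate = 53,212 / 800 = 66.515 → 66.5%.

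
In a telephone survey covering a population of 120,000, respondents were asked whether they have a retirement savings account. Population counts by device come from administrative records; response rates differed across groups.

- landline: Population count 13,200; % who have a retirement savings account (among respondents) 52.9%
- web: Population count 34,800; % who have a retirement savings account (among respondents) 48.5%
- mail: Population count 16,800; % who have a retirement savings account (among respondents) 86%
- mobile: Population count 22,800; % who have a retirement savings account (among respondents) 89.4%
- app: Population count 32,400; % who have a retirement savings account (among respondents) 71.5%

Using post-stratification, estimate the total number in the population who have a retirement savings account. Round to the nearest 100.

Apply each group's respondent rate to its population count:
  landline: 13,200 × 52.9% = 6982.8
  web: 34,800 × 48.5% = 16,878
  mail: 16,800 × 86% = 14,448
  mobile: 22,800 × 89.4% = 20383.2
  app: 32,400 × 71.5% = 23,166
Estimated total = 81,858 → 81,900.

81,900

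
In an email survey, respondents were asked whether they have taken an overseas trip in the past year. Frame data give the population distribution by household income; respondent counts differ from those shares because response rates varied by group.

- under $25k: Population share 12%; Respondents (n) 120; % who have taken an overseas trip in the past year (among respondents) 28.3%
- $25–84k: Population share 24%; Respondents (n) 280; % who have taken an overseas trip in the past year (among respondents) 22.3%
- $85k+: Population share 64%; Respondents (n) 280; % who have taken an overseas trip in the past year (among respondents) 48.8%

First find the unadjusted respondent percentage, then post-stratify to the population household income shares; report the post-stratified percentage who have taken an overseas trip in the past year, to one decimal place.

40.0%

Naive respondent-only estimate (weights = respondent counts):
  (120/680)×28.3 + (280/680)×22.3 + (280/680)×48.8 = 34.2706%
Post-stratified estimate weights by population shares:
  0.12×28.3 + 0.24×22.3 + 0.64×48.8 = 39.98%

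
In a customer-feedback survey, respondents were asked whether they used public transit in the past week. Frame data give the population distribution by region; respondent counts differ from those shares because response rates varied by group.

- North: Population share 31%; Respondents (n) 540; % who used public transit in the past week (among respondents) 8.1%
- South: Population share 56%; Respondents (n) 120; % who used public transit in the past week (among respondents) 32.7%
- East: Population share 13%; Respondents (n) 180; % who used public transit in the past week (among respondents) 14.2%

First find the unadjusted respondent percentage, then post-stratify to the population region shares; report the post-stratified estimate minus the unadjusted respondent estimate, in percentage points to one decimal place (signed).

Without adjustment, the pooled respondent share is:
  (540/840)×8.1 + (120/840)×32.7 + (180/840)×14.2 = 12.9214%
Post-stratifying to population shares instead:
  0.31×8.1 + 0.56×32.7 + 0.13×14.2 = 22.669%
Difference = 22.669 − 12.9214 = 9.7476 pp.

+9.7 percentage points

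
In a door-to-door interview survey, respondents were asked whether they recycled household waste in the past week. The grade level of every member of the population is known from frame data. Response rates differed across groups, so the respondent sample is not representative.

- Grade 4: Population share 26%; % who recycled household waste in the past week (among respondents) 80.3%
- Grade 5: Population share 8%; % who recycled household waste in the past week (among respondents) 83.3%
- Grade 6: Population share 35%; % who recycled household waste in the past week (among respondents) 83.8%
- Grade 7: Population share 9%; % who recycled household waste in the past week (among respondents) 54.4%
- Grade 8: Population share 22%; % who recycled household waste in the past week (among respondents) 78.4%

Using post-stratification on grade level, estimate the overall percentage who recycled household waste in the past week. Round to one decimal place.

Each cell contributes population-share × respondent value:
  Grade 4: 0.26 × 80.3 = 20.878
  Grade 5: 0.08 × 83.3 = 6.664
  Grade 6: 0.35 × 83.8 = 29.33
  Grade 7: 0.09 × 54.4 = 4.896
  Grade 8: 0.22 × 78.4 = 17.248
Post-stratified estimate = 79.016 → 79.0%.

79.0%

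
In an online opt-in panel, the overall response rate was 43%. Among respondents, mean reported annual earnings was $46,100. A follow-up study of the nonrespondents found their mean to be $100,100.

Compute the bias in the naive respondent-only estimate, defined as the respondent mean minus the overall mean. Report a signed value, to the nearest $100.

-$30,800

Nonresponse fraction = 1 − 0.43 = 0.57.
Bias = (nonresponse fraction) × (respondent mean − nonrespondent mean)
     = 0.57 × (46,100 − 100,100) = 0.57 × -54,000 = -30,780.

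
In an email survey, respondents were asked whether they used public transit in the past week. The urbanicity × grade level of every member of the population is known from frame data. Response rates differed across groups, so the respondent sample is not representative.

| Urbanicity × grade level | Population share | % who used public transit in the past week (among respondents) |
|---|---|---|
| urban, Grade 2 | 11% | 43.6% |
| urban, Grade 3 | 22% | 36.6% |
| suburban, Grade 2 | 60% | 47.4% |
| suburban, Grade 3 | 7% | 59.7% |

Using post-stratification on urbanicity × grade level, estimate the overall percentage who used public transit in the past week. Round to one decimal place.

45.5%

Each cell contributes population-share × respondent value:
  urban, Grade 2: 0.11 × 43.6 = 4.796
  urban, Grade 3: 0.22 × 36.6 = 8.052
  suburban, Grade 2: 0.6 × 47.4 = 28.44
  suburban, Grade 3: 0.07 × 59.7 = 4.179
Post-stratified estimate = 45.467 → 45.5%.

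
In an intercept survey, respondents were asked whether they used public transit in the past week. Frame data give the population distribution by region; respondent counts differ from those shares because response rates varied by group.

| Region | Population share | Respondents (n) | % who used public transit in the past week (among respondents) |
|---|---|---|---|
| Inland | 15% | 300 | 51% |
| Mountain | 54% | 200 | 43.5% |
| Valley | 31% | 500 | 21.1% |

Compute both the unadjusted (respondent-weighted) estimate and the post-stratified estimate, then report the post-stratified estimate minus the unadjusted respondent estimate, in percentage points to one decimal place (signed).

+3.1 percentage points

Naive respondent-only estimate (weights = respondent counts):
  (300/1000)×51 + (200/1000)×43.5 + (500/1000)×21.1 = 34.55%
Post-stratifying to population shares instead:
  0.15×51 + 0.54×43.5 + 0.31×21.1 = 37.681%
Difference = 37.681 − 34.55 = 3.131 pp.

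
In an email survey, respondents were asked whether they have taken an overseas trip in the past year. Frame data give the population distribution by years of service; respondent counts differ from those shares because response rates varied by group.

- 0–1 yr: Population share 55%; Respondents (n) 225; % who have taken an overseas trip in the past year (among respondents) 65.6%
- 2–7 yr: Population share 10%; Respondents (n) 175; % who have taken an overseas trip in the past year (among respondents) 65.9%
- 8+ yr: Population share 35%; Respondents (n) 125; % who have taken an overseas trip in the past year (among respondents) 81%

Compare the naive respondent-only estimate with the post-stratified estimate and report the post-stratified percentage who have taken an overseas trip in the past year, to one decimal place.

Naive respondent-only estimate (weights = respondent counts):
  (225/525)×65.6 + (175/525)×65.9 + (125/525)×81 = 69.3667%
Reweighting by population years of service shares:
  0.55×65.6 + 0.1×65.9 + 0.35×81 = 71.02%

71.0%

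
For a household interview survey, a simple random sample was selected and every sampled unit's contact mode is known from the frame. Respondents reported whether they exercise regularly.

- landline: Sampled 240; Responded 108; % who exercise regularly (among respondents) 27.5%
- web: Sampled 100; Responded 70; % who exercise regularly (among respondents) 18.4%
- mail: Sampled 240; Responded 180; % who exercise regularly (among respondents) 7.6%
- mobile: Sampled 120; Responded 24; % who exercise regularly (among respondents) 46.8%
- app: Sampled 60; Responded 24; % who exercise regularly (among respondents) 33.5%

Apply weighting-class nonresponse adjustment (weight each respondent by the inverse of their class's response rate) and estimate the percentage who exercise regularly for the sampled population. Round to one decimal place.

Class response rates: landline 108/240 = 45%, web 70/100 = 70%, mail 180/240 = 75%, mobile 24/120 = 20%, app 24/60 = 40%.
Inverse-response-rate weighting restores each class to its sampled count, so class totals weight by n_sampled:
  landline: 240 × 27.5 = 6600
  web: 100 × 18.4 = 1840
  mail: 240 × 7.6 = 1824
  mobile: 120 × 46.8 = 5616
  app: 60 × 33.5 = 2010
Adjusted estimate = 17,890 / 760 = 23.5395 → 23.5%.

23.5%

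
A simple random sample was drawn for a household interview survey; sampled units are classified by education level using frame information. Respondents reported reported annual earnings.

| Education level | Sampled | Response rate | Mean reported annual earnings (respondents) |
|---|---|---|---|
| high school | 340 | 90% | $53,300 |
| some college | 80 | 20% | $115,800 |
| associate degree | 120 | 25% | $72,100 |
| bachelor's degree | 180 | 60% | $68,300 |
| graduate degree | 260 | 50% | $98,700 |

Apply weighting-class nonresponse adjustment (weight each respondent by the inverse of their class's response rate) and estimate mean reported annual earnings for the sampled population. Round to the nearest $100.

Inverse-response-rate weighting restores each class to its sampled count, so class totals weight by n_sampled:
  high school: 340 × 53,300 = 18,122,000
  some college: 80 × 115,800 = 9,264,000
  associate degree: 120 × 72,100 = 8,652,000
  bachelor's degree: 180 × 68,300 = 12,294,000
  graduate degree: 260 × 98,700 = 25,662,000
Adjusted estimate = 73,994,000 / 980 = 75504.1 → $75,500.

$75,500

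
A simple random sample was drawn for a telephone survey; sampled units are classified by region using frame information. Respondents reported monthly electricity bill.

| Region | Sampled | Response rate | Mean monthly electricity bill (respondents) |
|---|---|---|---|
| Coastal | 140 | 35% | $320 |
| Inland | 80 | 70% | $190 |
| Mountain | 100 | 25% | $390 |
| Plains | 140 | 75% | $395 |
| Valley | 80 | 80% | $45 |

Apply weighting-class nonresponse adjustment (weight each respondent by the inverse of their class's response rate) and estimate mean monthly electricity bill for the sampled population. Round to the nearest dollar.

With weight = n_sampled/n_responded per class, the weighted class total is n_sampled:
  Coastal: 140 × 320 = 44,800
  Inland: 80 × 190 = 15,200
  Mountain: 100 × 390 = 39,000
  Plains: 140 × 395 = 55,300
  Valley: 80 × 45 = 3600
Adjusted estimate = 157,900 / 540 = 292.407 → $292.

$292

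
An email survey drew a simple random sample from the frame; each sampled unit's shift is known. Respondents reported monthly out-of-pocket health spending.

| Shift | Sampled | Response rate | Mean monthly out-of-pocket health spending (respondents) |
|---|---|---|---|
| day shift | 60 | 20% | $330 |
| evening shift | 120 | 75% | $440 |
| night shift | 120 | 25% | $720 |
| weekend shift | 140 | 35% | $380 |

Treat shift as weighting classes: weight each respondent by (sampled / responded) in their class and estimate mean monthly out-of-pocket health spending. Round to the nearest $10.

Weighting each respondent by the inverse class response rate inflates each class back to its sampled size, so the class weight is n_sampled:
  day shift: 60 × 330 = 19,800
  evening shift: 120 × 440 = 52,800
  night shift: 120 × 720 = 86,400
  weekend shift: 140 × 380 = 53,200
Adjusted estimate = 212,200 / 440 = 482.273 → $480.

$480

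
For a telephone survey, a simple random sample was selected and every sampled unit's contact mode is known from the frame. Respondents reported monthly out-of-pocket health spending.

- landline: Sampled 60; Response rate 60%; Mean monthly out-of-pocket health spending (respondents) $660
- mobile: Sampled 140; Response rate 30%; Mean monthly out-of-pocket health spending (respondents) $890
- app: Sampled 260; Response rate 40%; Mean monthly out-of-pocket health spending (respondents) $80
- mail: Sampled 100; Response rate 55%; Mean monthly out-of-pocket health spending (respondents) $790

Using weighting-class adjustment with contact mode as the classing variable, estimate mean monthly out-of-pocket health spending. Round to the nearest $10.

Each respondent's weight = sampled/responded in their class; summing within a class gives n_sampled, so:
  landline: 60 × 660 = 39,600
  mobile: 140 × 890 = 124,600
  app: 260 × 80 = 20,800
  mail: 100 × 790 = 79,000
Adjusted estimate = 264,000 / 560 = 471.429 → $470.

$470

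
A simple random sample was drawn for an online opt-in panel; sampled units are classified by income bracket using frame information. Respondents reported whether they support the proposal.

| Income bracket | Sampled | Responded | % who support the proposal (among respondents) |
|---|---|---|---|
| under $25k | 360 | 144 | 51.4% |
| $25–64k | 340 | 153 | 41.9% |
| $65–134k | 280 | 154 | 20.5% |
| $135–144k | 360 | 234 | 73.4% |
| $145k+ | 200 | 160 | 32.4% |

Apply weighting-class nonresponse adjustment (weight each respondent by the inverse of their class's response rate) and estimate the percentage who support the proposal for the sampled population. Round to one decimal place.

Response rates by class: under $25k 144/360 = 40%, $25–64k 153/340 = 45%, $65–134k 154/280 = 55%, $135–144k 234/360 = 65%, $145k+ 160/200 = 80%.
Weighting each respondent by the inverse class response rate inflates each class back to its sampled size, so the class weight is n_sampled:
  under $25k: 360 × 51.4 = 18,504
  $25–64k: 340 × 41.9 = 14,246
  $65–134k: 280 × 20.5 = 5740
  $135–144k: 360 × 73.4 = 26424
  $145k+: 200 × 32.4 = 6480
Adjusted estimate = 71,394 / 1,540 = 46.3597 → 46.4%.

46.4%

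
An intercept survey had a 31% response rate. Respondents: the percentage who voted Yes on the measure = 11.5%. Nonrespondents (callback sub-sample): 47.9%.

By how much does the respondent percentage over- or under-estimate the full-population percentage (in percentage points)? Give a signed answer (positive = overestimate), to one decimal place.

-25.1 percentage points

Nonresponse fraction = 1 − 0.31 = 0.69.
Bias = (nonresponse fraction) × (respondent percentage − nonrespondent percentage)
     = 0.69 × (11.5 − 47.9) = 0.69 × -36.4 = -25.116.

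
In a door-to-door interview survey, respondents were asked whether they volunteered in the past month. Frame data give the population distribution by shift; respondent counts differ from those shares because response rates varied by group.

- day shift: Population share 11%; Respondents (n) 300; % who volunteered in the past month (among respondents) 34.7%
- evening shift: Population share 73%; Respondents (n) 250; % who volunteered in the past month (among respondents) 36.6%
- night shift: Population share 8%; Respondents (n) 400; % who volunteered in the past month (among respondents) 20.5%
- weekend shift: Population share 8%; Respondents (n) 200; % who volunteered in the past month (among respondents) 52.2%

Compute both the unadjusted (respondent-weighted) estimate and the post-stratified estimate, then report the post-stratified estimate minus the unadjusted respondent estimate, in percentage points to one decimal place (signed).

Unadjusted (pooled respondent) estimate weights by respondent counts:
  (300/1150)×34.7 + (250/1150)×36.6 + (400/1150)×20.5 + (200/1150)×52.2 = 33.2174%
Reweighting by population shift shares:
  0.11×34.7 + 0.73×36.6 + 0.08×20.5 + 0.08×52.2 = 36.351%
Difference = 36.351 − 33.2174 = 3.1336 pp.

+3.1 percentage points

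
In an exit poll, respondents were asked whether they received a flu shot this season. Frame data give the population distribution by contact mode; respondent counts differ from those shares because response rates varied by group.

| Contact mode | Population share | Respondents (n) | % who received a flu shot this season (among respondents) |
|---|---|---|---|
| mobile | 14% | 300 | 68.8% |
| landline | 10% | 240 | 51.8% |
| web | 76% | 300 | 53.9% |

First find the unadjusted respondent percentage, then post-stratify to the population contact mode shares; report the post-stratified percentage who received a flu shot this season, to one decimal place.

Without adjustment, the pooled respondent share is:
  (300/840)×68.8 + (240/840)×51.8 + (300/840)×53.9 = 58.6214%
Post-stratifying to population shares instead:
  0.14×68.8 + 0.1×51.8 + 0.76×53.9 = 55.776%

55.8%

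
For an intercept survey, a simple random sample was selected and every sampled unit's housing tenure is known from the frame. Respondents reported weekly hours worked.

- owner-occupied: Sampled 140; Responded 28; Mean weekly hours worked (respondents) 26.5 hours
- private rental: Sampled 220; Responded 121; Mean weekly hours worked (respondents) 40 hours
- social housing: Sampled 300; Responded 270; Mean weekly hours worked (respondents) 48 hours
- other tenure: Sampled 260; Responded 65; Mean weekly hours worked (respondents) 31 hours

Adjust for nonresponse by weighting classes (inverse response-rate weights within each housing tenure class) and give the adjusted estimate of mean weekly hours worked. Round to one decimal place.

Response rates by class: owner-occupied 28/140 = 20%, private rental 121/220 = 55%, social housing 270/300 = 90%, other tenure 65/260 = 25%.
Weighting each respondent by the inverse class response rate inflates each class back to its sampled size, so the class weight is n_sampled:
  owner-occupied: 140 × 26.5 = 3710
  private rental: 220 × 40 = 8800
  social housing: 300 × 48 = 14,400
  other tenure: 260 × 31 = 8060
Adjusted estimate = 34,970 / 920 = 38.0109 → 38.0.

38.0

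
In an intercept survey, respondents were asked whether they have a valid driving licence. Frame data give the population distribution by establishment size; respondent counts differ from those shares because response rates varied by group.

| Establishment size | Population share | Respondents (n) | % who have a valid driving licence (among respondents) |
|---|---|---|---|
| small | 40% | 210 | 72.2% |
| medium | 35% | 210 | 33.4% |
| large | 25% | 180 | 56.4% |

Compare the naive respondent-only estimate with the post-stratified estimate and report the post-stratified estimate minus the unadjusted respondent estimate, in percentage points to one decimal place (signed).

+0.8 percentage points

Unadjusted (pooled respondent) estimate weights by respondent counts:
  (210/600)×72.2 + (210/600)×33.4 + (180/600)×56.4 = 53.88%
Post-stratified estimate weights by population shares:
  0.4×72.2 + 0.35×33.4 + 0.25×56.4 = 54.67%
Difference = 54.67 − 53.88 = 0.79 pp.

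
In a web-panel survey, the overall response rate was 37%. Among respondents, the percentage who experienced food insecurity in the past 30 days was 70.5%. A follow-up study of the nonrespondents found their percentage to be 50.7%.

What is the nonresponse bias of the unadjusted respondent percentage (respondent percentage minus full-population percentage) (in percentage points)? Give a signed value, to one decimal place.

Nonresponse fraction = 1 − 0.37 = 0.63.
Bias = (nonresponse fraction) × (respondent percentage − nonrespondent percentage)
     = 0.63 × (70.5 − 50.7) = 0.63 × 19.8 = 12.474.

+12.5 percentage points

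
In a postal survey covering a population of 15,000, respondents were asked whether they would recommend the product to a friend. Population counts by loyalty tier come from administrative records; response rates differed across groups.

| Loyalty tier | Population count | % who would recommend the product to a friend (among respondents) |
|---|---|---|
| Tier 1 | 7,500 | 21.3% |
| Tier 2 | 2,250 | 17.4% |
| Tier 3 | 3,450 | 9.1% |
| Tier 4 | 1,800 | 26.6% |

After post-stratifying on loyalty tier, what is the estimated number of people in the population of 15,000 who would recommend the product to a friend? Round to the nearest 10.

Estimated count per cell = population count × respondent percentage:
  Tier 1: 7,500 × 21.3% = 1597.5
  Tier 2: 2,250 × 17.4% = 391.5
  Tier 3: 3,450 × 9.1% = 313.95
  Tier 4: 1,800 × 26.6% = 478.8
Estimated total = 2781.75 → 2,780.

2,780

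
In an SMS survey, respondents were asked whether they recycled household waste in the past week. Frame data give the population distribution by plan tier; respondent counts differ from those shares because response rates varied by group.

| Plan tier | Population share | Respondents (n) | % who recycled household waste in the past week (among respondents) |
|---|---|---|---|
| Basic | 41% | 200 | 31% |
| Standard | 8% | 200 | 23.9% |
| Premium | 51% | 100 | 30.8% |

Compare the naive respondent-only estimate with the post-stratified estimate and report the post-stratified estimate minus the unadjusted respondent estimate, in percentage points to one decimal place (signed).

+2.2 percentage points

Unadjusted (pooled respondent) estimate weights by respondent counts:
  (200/500)×31 + (200/500)×23.9 + (100/500)×30.8 = 28.12%
Post-stratified estimate weights by population shares:
  0.41×31 + 0.08×23.9 + 0.51×30.8 = 30.33%
Difference = 30.33 − 28.12 = 2.21 pp.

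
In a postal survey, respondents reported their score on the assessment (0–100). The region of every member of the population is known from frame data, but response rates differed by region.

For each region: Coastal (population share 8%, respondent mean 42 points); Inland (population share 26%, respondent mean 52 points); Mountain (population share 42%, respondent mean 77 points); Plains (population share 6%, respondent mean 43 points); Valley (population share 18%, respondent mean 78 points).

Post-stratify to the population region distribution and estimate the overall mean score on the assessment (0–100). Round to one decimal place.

65.8

Each cell contributes population-share × respondent value:
  Coastal: 0.08 × 42 = 3.36
  Inland: 0.26 × 52 = 13.52
  Mountain: 0.42 × 77 = 32.34
  Plains: 0.06 × 43 = 2.58
  Valley: 0.18 × 78 = 14.04
Post-stratified estimate = 65.84 → 65.8.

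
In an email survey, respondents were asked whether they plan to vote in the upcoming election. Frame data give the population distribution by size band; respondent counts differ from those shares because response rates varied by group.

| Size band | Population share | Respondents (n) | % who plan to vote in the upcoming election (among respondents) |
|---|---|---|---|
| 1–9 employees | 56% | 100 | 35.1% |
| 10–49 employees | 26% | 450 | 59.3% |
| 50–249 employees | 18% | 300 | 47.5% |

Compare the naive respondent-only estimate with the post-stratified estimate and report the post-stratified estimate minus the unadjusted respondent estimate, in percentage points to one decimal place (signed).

Without adjustment, the pooled respondent share is:
  (100/850)×35.1 + (450/850)×59.3 + (300/850)×47.5 = 52.2882%
Post-stratified estimate weights by population shares:
  0.56×35.1 + 0.26×59.3 + 0.18×47.5 = 43.624%
Difference = 43.624 − 52.2882 = -8.6642 pp.

-8.7 percentage points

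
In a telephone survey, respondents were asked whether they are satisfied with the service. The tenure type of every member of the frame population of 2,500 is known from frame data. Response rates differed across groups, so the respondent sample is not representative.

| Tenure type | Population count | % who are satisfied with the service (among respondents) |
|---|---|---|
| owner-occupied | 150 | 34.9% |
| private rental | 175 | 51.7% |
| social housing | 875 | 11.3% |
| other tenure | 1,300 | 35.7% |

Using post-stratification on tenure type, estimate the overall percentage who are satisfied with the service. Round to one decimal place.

28.2%

Weight each group's respondent value by its population share:
  owner-occupied: (150/2,500) × 34.9 = 2.094
  private rental: (175/2,500) × 51.7 = 3.619
  social housing: (875/2,500) × 11.3 = 3.955
  other tenure: (1,300/2,500) × 35.7 = 18.564
Post-stratified estimate = 28.232 → 28.2%.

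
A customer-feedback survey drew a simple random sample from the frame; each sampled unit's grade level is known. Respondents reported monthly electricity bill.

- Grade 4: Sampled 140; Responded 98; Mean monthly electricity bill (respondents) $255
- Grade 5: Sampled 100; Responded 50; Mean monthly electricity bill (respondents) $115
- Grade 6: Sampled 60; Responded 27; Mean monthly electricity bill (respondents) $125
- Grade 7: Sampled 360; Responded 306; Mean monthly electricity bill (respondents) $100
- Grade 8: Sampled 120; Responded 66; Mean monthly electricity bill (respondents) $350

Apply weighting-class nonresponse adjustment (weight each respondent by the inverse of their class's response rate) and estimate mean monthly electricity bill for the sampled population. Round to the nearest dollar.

$170

Class response rates: Grade 4 98/140 = 70%, Grade 5 50/100 = 50%, Grade 6 27/60 = 45%, Grade 7 306/360 = 85%, Grade 8 66/120 = 55%.
Inverse-response-rate weighting restores each class to its sampled count, so class totals weight by n_sampled:
  Grade 4: 140 × 255 = 35,700
  Grade 5: 100 × 115 = 11,500
  Grade 6: 60 × 125 = 7500
  Grade 7: 360 × 100 = 36,000
  Grade 8: 120 × 350 = 42,000
Adjusted estimate = 132,700 / 780 = 170.128 → $170.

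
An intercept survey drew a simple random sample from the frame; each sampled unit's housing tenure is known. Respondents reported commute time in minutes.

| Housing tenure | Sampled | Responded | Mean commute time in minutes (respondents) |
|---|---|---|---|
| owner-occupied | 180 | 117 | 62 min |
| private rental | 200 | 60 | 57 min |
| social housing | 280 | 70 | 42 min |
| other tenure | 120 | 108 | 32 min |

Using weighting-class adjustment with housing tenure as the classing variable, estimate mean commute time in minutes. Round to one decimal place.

Class response rates: owner-occupied 117/180 = 65%, private rental 60/200 = 30%, social housing 70/280 = 25%, other tenure 108/120 = 90%.
Each respondent's weight = sampled/responded in their class; summing within a class gives n_sampled, so:
  owner-occupied: 180 × 62 = 11,160
  private rental: 200 × 57 = 11,400
  social housing: 280 × 42 = 11,760
  other tenure: 120 × 32 = 3840
Adjusted estimate = 38,160 / 780 = 48.9231 → 48.9.

48.9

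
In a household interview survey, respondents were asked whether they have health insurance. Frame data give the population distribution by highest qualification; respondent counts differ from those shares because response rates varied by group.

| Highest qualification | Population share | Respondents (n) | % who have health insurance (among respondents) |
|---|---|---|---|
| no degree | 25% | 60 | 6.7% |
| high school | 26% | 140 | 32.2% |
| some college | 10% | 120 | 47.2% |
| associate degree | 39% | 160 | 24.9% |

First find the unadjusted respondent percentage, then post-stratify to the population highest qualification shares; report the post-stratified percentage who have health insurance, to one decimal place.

24.5%

Without adjustment, the pooled respondent share is:
  (60/480)×6.7 + (140/480)×32.2 + (120/480)×47.2 + (160/480)×24.9 = 30.3292%
Post-stratified estimate weights by population shares:
  0.25×6.7 + 0.26×32.2 + 0.1×47.2 + 0.39×24.9 = 24.478%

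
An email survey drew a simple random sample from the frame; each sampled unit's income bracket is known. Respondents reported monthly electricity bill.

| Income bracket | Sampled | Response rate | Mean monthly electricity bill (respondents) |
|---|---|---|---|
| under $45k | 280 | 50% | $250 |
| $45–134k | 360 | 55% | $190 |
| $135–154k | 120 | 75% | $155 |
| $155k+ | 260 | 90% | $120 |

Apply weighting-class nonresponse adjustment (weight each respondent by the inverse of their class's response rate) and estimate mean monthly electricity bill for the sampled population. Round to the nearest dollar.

$185

With weight = n_sampled/n_responded per class, the weighted class total is n_sampled:
  under $45k: 280 × 250 = 70,000
  $45–134k: 360 × 190 = 68,400
  $135–154k: 120 × 155 = 18,600
  $155k+: 260 × 120 = 31,200
Adjusted estimate = 188,200 / 1,020 = 184.51 → $185.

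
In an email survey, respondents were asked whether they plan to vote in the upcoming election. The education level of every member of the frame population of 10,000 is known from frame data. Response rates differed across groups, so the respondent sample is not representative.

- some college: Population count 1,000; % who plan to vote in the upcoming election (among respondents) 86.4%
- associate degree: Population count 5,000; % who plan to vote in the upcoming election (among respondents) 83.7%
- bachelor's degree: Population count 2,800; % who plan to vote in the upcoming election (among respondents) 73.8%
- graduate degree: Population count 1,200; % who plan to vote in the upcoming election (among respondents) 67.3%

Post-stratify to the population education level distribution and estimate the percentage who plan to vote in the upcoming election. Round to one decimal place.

Weight each group's respondent value by its population share:
  some college: (1,000/10,000) × 86.4 = 8.64
  associate degree: (5,000/10,000) × 83.7 = 41.85
  bachelor's degree: (2,800/10,000) × 73.8 = 20.664
  graduate degree: (1,200/10,000) × 67.3 = 8.076
Post-stratified estimate = 79.23 → 79.2%.

79.2%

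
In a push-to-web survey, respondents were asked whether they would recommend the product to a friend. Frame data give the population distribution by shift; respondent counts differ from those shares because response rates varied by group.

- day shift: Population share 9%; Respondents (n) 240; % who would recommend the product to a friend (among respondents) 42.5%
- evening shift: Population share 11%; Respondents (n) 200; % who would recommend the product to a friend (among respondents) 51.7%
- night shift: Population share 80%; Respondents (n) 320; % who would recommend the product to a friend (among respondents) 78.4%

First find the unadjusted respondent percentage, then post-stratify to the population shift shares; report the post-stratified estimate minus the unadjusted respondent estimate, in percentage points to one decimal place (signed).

Without adjustment, the pooled respondent share is:
  (240/760)×42.5 + (200/760)×51.7 + (320/760)×78.4 = 60.0368%
Reweighting by population shift shares:
  0.09×42.5 + 0.11×51.7 + 0.8×78.4 = 72.232%
Difference = 72.232 − 60.0368 = 12.1952 pp.

+12.2 percentage points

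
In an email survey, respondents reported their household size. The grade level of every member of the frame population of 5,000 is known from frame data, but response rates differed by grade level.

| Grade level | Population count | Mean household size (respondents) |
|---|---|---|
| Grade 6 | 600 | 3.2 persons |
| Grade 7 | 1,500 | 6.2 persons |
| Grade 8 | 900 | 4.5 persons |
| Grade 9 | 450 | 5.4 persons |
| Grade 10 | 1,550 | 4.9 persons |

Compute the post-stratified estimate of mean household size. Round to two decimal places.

5.06

Post-stratification weights by population share, not respondent share:
  Grade 6: (600/5,000) × 3.2 = 0.384
  Grade 7: (1,500/5,000) × 6.2 = 1.86
  Grade 8: (900/5,000) × 4.5 = 0.81
  Grade 9: (450/5,000) × 5.4 = 0.486
  Grade 10: (1,550/5,000) × 4.9 = 1.519
Post-stratified estimate = 5.059 → 5.06.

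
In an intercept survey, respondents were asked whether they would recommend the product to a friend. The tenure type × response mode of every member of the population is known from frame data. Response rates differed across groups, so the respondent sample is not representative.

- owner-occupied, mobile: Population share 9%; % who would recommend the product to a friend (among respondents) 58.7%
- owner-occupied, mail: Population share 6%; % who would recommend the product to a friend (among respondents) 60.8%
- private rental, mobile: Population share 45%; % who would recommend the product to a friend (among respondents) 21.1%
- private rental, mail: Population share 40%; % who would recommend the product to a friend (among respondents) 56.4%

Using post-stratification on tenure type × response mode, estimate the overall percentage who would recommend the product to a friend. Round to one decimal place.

Weight each group's respondent value by its population share:
  owner-occupied, mobile: 0.09 × 58.7 = 5.283
  owner-occupied, mail: 0.06 × 60.8 = 3.648
  private rental, mobile: 0.45 × 21.1 = 9.495
  private rental, mail: 0.4 × 56.4 = 22.56
Post-stratified estimate = 40.986 → 41.0%.

41.0%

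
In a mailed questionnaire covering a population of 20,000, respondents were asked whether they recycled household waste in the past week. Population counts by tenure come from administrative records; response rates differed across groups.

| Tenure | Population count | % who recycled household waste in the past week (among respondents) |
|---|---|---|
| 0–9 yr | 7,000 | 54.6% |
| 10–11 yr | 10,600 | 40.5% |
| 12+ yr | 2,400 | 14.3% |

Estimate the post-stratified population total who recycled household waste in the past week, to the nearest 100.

Estimated count per cell = population count × respondent percentage:
  0–9 yr: 7,000 × 54.6% = 3822
  10–11 yr: 10,600 × 40.5% = 4293
  12+ yr: 2,400 × 14.3% = 343.2
Estimated total = 8458.2 → 8,500.

8,500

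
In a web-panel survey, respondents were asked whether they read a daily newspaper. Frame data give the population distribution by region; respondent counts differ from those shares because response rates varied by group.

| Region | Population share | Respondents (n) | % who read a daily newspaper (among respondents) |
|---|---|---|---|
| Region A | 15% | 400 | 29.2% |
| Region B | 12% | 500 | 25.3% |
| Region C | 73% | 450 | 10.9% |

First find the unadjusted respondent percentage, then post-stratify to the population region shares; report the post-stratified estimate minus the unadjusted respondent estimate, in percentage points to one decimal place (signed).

Without adjustment, the pooled respondent share is:
  (400/1350)×29.2 + (500/1350)×25.3 + (450/1350)×10.9 = 21.6556%
Reweighting by population region shares:
  0.15×29.2 + 0.12×25.3 + 0.73×10.9 = 15.373%
Difference = 15.373 − 21.6556 = -6.2826 pp.

-6.3 percentage points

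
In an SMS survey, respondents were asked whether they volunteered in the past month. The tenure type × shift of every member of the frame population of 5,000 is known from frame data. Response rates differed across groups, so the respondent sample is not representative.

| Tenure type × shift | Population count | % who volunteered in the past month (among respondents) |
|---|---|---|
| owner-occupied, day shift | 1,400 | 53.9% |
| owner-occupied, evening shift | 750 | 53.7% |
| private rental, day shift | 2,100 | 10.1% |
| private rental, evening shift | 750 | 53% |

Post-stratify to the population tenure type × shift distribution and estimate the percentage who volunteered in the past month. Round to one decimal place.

Each cell contributes population-share × respondent value:
  owner-occupied, day shift: (1,400/5,000) × 53.9 = 15.092
  owner-occupied, evening shift: (750/5,000) × 53.7 = 8.055
  private rental, day shift: (2,100/5,000) × 10.1 = 4.242
  private rental, evening shift: (750/5,000) × 53 = 7.95
Post-stratified estimate = 35.339 → 35.3%.

35.3%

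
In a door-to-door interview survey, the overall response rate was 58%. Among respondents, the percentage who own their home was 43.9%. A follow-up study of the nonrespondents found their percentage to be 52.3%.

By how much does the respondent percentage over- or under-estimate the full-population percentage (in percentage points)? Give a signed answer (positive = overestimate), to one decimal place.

Nonresponse fraction = 1 − 0.58 = 0.42.
Bias = (nonresponse fraction) × (respondent percentage − nonrespondent percentage)
     = 0.42 × (43.9 − 52.3) = 0.42 × -8.4 = -3.528.

-3.5 percentage points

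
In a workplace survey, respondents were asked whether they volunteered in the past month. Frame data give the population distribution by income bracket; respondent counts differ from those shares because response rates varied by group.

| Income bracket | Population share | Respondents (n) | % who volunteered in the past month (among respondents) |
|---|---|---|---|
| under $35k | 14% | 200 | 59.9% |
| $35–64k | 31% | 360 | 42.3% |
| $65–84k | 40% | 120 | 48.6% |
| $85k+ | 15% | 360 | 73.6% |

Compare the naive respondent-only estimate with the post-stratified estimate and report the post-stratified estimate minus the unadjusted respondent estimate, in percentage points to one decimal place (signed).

Unadjusted (pooled respondent) estimate weights by respondent counts:
  (200/1040)×59.9 + (360/1040)×42.3 + (120/1040)×48.6 + (360/1040)×73.6 = 57.2462%
Post-stratifying to population shares instead:
  0.14×59.9 + 0.31×42.3 + 0.4×48.6 + 0.15×73.6 = 51.979%
Difference = 51.979 − 57.2462 = -5.2672 pp.

-5.3 percentage points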